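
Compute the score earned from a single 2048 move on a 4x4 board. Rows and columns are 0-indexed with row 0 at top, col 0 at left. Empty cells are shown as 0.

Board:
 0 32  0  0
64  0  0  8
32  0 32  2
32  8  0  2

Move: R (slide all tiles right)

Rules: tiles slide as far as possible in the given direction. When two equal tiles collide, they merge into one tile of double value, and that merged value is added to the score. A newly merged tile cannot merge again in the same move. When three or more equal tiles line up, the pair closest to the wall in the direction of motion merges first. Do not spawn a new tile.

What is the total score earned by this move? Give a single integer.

Slide right:
row 0: [0, 32, 0, 0] -> [0, 0, 0, 32]  score +0 (running 0)
row 1: [64, 0, 0, 8] -> [0, 0, 64, 8]  score +0 (running 0)
row 2: [32, 0, 32, 2] -> [0, 0, 64, 2]  score +64 (running 64)
row 3: [32, 8, 0, 2] -> [0, 32, 8, 2]  score +0 (running 64)
Board after move:
 0  0  0 32
 0  0 64  8
 0  0 64  2
 0 32  8  2

Answer: 64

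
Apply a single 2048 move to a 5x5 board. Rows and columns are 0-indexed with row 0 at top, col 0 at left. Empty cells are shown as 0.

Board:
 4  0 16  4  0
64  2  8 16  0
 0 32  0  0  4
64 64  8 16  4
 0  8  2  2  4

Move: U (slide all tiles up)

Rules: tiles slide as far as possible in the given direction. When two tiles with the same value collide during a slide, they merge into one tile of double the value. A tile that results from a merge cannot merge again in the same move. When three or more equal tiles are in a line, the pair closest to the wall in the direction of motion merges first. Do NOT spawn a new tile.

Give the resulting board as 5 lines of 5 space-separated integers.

Answer:   4   2  16   4   8
128  32  16  32   4
  0  64   2   2   0
  0   8   0   0   0
  0   0   0   0   0

Derivation:
Slide up:
col 0: [4, 64, 0, 64, 0] -> [4, 128, 0, 0, 0]
col 1: [0, 2, 32, 64, 8] -> [2, 32, 64, 8, 0]
col 2: [16, 8, 0, 8, 2] -> [16, 16, 2, 0, 0]
col 3: [4, 16, 0, 16, 2] -> [4, 32, 2, 0, 0]
col 4: [0, 0, 4, 4, 4] -> [8, 4, 0, 0, 0]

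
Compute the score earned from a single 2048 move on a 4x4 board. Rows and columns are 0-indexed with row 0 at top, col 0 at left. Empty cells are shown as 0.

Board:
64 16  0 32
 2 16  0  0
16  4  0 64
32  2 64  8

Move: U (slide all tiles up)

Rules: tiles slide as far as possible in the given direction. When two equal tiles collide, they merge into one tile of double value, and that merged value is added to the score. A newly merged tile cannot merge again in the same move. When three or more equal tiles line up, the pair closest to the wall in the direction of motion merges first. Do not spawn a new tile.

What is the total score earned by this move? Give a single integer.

Answer: 32

Derivation:
Slide up:
col 0: [64, 2, 16, 32] -> [64, 2, 16, 32]  score +0 (running 0)
col 1: [16, 16, 4, 2] -> [32, 4, 2, 0]  score +32 (running 32)
col 2: [0, 0, 0, 64] -> [64, 0, 0, 0]  score +0 (running 32)
col 3: [32, 0, 64, 8] -> [32, 64, 8, 0]  score +0 (running 32)
Board after move:
64 32 64 32
 2  4  0 64
16  2  0  8
32  0  0  0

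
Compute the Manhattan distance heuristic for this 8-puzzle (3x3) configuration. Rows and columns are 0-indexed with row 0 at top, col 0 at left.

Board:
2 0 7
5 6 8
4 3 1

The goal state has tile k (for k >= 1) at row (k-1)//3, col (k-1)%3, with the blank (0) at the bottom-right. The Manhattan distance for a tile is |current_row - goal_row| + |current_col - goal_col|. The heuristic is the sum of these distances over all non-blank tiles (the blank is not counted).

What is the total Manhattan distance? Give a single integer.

Answer: 17

Derivation:
Tile 2: (0,0)->(0,1) = 1
Tile 7: (0,2)->(2,0) = 4
Tile 5: (1,0)->(1,1) = 1
Tile 6: (1,1)->(1,2) = 1
Tile 8: (1,2)->(2,1) = 2
Tile 4: (2,0)->(1,0) = 1
Tile 3: (2,1)->(0,2) = 3
Tile 1: (2,2)->(0,0) = 4
Sum: 1 + 4 + 1 + 1 + 2 + 1 + 3 + 4 = 17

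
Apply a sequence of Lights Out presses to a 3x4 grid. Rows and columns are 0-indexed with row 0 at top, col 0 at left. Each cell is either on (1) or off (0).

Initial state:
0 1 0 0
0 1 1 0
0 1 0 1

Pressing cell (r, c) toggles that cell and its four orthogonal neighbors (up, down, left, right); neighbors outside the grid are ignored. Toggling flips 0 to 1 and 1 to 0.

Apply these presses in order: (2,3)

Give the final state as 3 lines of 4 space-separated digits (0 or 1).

Answer: 0 1 0 0
0 1 1 1
0 1 1 0

Derivation:
After press 1 at (2,3):
0 1 0 0
0 1 1 1
0 1 1 0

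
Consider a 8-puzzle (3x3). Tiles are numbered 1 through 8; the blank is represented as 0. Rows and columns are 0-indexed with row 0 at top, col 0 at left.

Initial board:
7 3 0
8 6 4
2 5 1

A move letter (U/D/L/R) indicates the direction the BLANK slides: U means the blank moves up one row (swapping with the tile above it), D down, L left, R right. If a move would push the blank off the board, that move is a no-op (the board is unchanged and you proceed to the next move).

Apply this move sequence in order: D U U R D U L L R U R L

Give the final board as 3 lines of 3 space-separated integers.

After move 1 (D):
7 3 4
8 6 0
2 5 1

After move 2 (U):
7 3 0
8 6 4
2 5 1

After move 3 (U):
7 3 0
8 6 4
2 5 1

After move 4 (R):
7 3 0
8 6 4
2 5 1

After move 5 (D):
7 3 4
8 6 0
2 5 1

After move 6 (U):
7 3 0
8 6 4
2 5 1

After move 7 (L):
7 0 3
8 6 4
2 5 1

After move 8 (L):
0 7 3
8 6 4
2 5 1

After move 9 (R):
7 0 3
8 6 4
2 5 1

After move 10 (U):
7 0 3
8 6 4
2 5 1

After move 11 (R):
7 3 0
8 6 4
2 5 1

After move 12 (L):
7 0 3
8 6 4
2 5 1

Answer: 7 0 3
8 6 4
2 5 1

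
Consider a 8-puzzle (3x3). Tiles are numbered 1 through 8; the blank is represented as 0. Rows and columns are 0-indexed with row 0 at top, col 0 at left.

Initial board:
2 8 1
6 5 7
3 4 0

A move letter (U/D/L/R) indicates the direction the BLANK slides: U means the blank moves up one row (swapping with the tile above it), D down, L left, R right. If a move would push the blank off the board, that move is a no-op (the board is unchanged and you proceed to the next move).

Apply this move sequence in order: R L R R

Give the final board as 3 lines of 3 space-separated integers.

Answer: 2 8 1
6 5 7
3 4 0

Derivation:
After move 1 (R):
2 8 1
6 5 7
3 4 0

After move 2 (L):
2 8 1
6 5 7
3 0 4

After move 3 (R):
2 8 1
6 5 7
3 4 0

After move 4 (R):
2 8 1
6 5 7
3 4 0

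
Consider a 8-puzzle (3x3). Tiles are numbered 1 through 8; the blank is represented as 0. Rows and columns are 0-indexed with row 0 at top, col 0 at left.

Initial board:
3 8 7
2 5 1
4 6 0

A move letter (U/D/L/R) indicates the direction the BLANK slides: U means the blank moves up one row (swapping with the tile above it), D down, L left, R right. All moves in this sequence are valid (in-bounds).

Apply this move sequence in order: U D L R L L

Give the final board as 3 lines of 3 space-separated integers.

After move 1 (U):
3 8 7
2 5 0
4 6 1

After move 2 (D):
3 8 7
2 5 1
4 6 0

After move 3 (L):
3 8 7
2 5 1
4 0 6

After move 4 (R):
3 8 7
2 5 1
4 6 0

After move 5 (L):
3 8 7
2 5 1
4 0 6

After move 6 (L):
3 8 7
2 5 1
0 4 6

Answer: 3 8 7
2 5 1
0 4 6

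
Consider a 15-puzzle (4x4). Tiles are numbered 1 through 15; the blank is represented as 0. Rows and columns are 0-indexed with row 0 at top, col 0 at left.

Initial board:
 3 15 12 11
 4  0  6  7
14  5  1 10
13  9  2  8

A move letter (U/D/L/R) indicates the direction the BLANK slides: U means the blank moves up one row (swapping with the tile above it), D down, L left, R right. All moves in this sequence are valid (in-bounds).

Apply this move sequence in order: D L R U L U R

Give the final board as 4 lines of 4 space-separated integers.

Answer: 15  0 12 11
 3  4  6  7
14  5  1 10
13  9  2  8

Derivation:
After move 1 (D):
 3 15 12 11
 4  5  6  7
14  0  1 10
13  9  2  8

After move 2 (L):
 3 15 12 11
 4  5  6  7
 0 14  1 10
13  9  2  8

After move 3 (R):
 3 15 12 11
 4  5  6  7
14  0  1 10
13  9  2  8

After move 4 (U):
 3 15 12 11
 4  0  6  7
14  5  1 10
13  9  2  8

After move 5 (L):
 3 15 12 11
 0  4  6  7
14  5  1 10
13  9  2  8

After move 6 (U):
 0 15 12 11
 3  4  6  7
14  5  1 10
13  9  2  8

After move 7 (R):
15  0 12 11
 3  4  6  7
14  5  1 10
13  9  2  8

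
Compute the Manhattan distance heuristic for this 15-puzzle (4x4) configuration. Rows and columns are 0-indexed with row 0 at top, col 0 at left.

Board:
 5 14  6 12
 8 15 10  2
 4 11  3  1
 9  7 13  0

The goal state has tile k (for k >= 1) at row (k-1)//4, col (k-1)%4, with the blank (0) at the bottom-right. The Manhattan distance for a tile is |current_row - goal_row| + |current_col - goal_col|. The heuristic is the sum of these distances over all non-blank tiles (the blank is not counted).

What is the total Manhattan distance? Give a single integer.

Answer: 38

Derivation:
Tile 5: (0,0)->(1,0) = 1
Tile 14: (0,1)->(3,1) = 3
Tile 6: (0,2)->(1,1) = 2
Tile 12: (0,3)->(2,3) = 2
Tile 8: (1,0)->(1,3) = 3
Tile 15: (1,1)->(3,2) = 3
Tile 10: (1,2)->(2,1) = 2
Tile 2: (1,3)->(0,1) = 3
Tile 4: (2,0)->(0,3) = 5
Tile 11: (2,1)->(2,2) = 1
Tile 3: (2,2)->(0,2) = 2
Tile 1: (2,3)->(0,0) = 5
Tile 9: (3,0)->(2,0) = 1
Tile 7: (3,1)->(1,2) = 3
Tile 13: (3,2)->(3,0) = 2
Sum: 1 + 3 + 2 + 2 + 3 + 3 + 2 + 3 + 5 + 1 + 2 + 5 + 1 + 3 + 2 = 38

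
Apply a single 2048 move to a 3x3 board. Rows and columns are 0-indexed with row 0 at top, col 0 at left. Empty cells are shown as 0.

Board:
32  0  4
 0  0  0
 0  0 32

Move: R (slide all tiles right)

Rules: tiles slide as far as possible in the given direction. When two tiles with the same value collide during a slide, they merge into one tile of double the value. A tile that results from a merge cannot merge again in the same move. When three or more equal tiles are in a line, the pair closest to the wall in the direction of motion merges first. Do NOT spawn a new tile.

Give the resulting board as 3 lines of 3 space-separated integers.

Answer:  0 32  4
 0  0  0
 0  0 32

Derivation:
Slide right:
row 0: [32, 0, 4] -> [0, 32, 4]
row 1: [0, 0, 0] -> [0, 0, 0]
row 2: [0, 0, 32] -> [0, 0, 32]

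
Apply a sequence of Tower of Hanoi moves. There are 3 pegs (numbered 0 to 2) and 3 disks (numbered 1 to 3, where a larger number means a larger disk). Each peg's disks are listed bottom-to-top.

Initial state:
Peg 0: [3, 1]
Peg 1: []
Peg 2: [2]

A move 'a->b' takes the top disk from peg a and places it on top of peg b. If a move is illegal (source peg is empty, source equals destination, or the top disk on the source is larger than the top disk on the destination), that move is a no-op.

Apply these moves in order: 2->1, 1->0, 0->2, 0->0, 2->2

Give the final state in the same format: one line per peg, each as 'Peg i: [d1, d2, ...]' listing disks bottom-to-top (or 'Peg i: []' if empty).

Answer: Peg 0: [3]
Peg 1: [2]
Peg 2: [1]

Derivation:
After move 1 (2->1):
Peg 0: [3, 1]
Peg 1: [2]
Peg 2: []

After move 2 (1->0):
Peg 0: [3, 1]
Peg 1: [2]
Peg 2: []

After move 3 (0->2):
Peg 0: [3]
Peg 1: [2]
Peg 2: [1]

After move 4 (0->0):
Peg 0: [3]
Peg 1: [2]
Peg 2: [1]

After move 5 (2->2):
Peg 0: [3]
Peg 1: [2]
Peg 2: [1]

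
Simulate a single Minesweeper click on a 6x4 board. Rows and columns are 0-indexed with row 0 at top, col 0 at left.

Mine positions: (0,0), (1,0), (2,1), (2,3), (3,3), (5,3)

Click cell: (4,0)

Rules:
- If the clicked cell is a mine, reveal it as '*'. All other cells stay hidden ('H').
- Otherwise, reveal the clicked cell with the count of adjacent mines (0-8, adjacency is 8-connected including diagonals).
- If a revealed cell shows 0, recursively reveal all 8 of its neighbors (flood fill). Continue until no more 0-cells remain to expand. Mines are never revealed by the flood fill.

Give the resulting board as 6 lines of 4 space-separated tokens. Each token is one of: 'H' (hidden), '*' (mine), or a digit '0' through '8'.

H H H H
H H H H
H H H H
1 1 3 H
0 0 2 H
0 0 1 H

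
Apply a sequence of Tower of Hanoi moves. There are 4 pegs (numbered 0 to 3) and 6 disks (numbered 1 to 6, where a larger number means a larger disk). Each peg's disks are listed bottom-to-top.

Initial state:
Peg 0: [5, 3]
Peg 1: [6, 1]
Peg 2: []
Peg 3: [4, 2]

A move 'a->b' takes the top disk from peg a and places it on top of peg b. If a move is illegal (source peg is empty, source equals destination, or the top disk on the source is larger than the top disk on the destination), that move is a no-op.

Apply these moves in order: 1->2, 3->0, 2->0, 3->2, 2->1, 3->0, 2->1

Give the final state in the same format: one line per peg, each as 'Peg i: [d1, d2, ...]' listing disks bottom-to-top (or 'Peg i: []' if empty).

After move 1 (1->2):
Peg 0: [5, 3]
Peg 1: [6]
Peg 2: [1]
Peg 3: [4, 2]

After move 2 (3->0):
Peg 0: [5, 3, 2]
Peg 1: [6]
Peg 2: [1]
Peg 3: [4]

After move 3 (2->0):
Peg 0: [5, 3, 2, 1]
Peg 1: [6]
Peg 2: []
Peg 3: [4]

After move 4 (3->2):
Peg 0: [5, 3, 2, 1]
Peg 1: [6]
Peg 2: [4]
Peg 3: []

After move 5 (2->1):
Peg 0: [5, 3, 2, 1]
Peg 1: [6, 4]
Peg 2: []
Peg 3: []

After move 6 (3->0):
Peg 0: [5, 3, 2, 1]
Peg 1: [6, 4]
Peg 2: []
Peg 3: []

After move 7 (2->1):
Peg 0: [5, 3, 2, 1]
Peg 1: [6, 4]
Peg 2: []
Peg 3: []

Answer: Peg 0: [5, 3, 2, 1]
Peg 1: [6, 4]
Peg 2: []
Peg 3: []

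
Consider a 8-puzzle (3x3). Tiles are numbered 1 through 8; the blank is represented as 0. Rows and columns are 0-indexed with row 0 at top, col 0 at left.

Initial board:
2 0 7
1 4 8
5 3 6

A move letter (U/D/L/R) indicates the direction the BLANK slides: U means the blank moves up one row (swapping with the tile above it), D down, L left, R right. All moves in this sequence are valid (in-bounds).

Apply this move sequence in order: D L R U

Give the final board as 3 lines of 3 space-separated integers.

Answer: 2 0 7
1 4 8
5 3 6

Derivation:
After move 1 (D):
2 4 7
1 0 8
5 3 6

After move 2 (L):
2 4 7
0 1 8
5 3 6

After move 3 (R):
2 4 7
1 0 8
5 3 6

After move 4 (U):
2 0 7
1 4 8
5 3 6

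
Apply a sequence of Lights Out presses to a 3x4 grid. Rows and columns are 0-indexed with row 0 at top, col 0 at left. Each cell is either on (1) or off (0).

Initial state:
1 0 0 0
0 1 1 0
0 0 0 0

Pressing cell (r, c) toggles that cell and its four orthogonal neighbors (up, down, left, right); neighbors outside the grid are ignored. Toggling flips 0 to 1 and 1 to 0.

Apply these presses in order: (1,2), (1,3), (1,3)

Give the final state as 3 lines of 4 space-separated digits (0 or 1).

Answer: 1 0 1 0
0 0 0 1
0 0 1 0

Derivation:
After press 1 at (1,2):
1 0 1 0
0 0 0 1
0 0 1 0

After press 2 at (1,3):
1 0 1 1
0 0 1 0
0 0 1 1

After press 3 at (1,3):
1 0 1 0
0 0 0 1
0 0 1 0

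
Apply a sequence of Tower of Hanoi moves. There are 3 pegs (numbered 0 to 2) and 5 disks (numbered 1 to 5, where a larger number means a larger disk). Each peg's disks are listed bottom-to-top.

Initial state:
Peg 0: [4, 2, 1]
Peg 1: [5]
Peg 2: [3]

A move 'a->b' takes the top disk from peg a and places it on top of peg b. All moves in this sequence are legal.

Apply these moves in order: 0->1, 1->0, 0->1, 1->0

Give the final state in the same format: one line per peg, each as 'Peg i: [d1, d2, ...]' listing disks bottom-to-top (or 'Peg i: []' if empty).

Answer: Peg 0: [4, 2, 1]
Peg 1: [5]
Peg 2: [3]

Derivation:
After move 1 (0->1):
Peg 0: [4, 2]
Peg 1: [5, 1]
Peg 2: [3]

After move 2 (1->0):
Peg 0: [4, 2, 1]
Peg 1: [5]
Peg 2: [3]

After move 3 (0->1):
Peg 0: [4, 2]
Peg 1: [5, 1]
Peg 2: [3]

After move 4 (1->0):
Peg 0: [4, 2, 1]
Peg 1: [5]
Peg 2: [3]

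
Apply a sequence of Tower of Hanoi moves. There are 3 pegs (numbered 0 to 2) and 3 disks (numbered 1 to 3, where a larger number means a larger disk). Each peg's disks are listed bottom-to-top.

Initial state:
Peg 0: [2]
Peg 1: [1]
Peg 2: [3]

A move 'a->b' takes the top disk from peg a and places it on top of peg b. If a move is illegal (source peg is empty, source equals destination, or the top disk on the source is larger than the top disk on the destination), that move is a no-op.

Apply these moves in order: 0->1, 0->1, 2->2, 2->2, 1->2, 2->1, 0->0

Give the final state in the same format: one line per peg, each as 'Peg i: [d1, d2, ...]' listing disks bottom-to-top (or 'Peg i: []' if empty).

Answer: Peg 0: [2]
Peg 1: [1]
Peg 2: [3]

Derivation:
After move 1 (0->1):
Peg 0: [2]
Peg 1: [1]
Peg 2: [3]

After move 2 (0->1):
Peg 0: [2]
Peg 1: [1]
Peg 2: [3]

After move 3 (2->2):
Peg 0: [2]
Peg 1: [1]
Peg 2: [3]

After move 4 (2->2):
Peg 0: [2]
Peg 1: [1]
Peg 2: [3]

After move 5 (1->2):
Peg 0: [2]
Peg 1: []
Peg 2: [3, 1]

After move 6 (2->1):
Peg 0: [2]
Peg 1: [1]
Peg 2: [3]

After move 7 (0->0):
Peg 0: [2]
Peg 1: [1]
Peg 2: [3]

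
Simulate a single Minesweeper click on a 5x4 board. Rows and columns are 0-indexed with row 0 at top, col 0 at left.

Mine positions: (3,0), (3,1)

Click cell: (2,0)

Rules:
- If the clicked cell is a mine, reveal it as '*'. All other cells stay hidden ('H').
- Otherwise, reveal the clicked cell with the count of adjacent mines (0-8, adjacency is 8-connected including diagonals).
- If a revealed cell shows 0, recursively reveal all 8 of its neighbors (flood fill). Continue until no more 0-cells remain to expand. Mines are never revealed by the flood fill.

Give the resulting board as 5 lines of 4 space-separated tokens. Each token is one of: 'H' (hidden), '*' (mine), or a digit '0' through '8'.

H H H H
H H H H
2 H H H
H H H H
H H H H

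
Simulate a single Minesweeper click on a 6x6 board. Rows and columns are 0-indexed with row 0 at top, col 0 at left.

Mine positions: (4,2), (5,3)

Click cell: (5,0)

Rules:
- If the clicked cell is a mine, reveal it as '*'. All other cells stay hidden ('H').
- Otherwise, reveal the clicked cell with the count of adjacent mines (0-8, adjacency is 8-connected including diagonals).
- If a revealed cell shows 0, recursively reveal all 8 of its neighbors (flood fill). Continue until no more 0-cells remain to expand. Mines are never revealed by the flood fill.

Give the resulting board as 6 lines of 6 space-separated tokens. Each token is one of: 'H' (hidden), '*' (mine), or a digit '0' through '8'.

0 0 0 0 0 0
0 0 0 0 0 0
0 0 0 0 0 0
0 1 1 1 0 0
0 1 H 2 1 0
0 1 H H 1 0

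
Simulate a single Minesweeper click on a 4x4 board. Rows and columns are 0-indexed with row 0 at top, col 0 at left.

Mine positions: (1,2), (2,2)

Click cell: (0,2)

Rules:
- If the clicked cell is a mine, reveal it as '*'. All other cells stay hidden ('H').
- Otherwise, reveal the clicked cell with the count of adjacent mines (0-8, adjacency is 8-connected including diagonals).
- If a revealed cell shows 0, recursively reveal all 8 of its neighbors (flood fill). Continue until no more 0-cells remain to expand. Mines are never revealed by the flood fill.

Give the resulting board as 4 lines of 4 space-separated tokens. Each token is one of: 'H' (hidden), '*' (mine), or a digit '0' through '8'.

H H 1 H
H H H H
H H H H
H H H H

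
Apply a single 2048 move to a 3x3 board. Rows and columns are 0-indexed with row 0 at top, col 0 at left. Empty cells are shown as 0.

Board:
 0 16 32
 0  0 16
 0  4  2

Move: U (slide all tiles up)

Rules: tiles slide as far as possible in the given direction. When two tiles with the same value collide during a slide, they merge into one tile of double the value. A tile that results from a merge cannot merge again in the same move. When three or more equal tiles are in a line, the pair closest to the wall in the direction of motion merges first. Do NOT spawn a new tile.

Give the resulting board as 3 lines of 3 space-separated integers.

Slide up:
col 0: [0, 0, 0] -> [0, 0, 0]
col 1: [16, 0, 4] -> [16, 4, 0]
col 2: [32, 16, 2] -> [32, 16, 2]

Answer:  0 16 32
 0  4 16
 0  0  2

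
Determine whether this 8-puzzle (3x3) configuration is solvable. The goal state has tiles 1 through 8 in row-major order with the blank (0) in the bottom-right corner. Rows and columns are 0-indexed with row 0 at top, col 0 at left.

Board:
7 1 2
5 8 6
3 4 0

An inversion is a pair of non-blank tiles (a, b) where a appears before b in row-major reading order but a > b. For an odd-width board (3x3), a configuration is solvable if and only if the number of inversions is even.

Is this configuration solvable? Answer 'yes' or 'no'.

Inversions (pairs i<j in row-major order where tile[i] > tile[j] > 0): 13
13 is odd, so the puzzle is not solvable.

Answer: no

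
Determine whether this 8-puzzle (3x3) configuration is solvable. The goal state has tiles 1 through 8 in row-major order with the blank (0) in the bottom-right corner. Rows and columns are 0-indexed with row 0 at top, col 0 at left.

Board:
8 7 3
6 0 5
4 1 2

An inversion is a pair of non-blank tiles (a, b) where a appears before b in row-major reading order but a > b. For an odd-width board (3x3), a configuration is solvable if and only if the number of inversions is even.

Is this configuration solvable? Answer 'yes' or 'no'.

Inversions (pairs i<j in row-major order where tile[i] > tile[j] > 0): 24
24 is even, so the puzzle is solvable.

Answer: yes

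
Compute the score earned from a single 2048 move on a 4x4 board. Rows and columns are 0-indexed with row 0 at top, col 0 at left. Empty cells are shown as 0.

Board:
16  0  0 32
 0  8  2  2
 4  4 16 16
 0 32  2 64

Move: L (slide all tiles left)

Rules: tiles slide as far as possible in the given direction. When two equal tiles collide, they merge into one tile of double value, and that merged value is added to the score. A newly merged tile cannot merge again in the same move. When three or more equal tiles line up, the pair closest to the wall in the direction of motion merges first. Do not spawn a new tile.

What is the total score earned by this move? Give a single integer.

Answer: 44

Derivation:
Slide left:
row 0: [16, 0, 0, 32] -> [16, 32, 0, 0]  score +0 (running 0)
row 1: [0, 8, 2, 2] -> [8, 4, 0, 0]  score +4 (running 4)
row 2: [4, 4, 16, 16] -> [8, 32, 0, 0]  score +40 (running 44)
row 3: [0, 32, 2, 64] -> [32, 2, 64, 0]  score +0 (running 44)
Board after move:
16 32  0  0
 8  4  0  0
 8 32  0  0
32  2 64  0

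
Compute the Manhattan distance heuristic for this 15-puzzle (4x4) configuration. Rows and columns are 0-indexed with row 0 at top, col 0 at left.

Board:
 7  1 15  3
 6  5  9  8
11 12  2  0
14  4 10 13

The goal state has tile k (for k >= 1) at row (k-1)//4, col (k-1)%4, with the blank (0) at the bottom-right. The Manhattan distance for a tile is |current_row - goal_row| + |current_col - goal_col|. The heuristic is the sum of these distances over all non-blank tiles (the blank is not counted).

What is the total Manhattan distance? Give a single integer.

Answer: 31

Derivation:
Tile 7: at (0,0), goal (1,2), distance |0-1|+|0-2| = 3
Tile 1: at (0,1), goal (0,0), distance |0-0|+|1-0| = 1
Tile 15: at (0,2), goal (3,2), distance |0-3|+|2-2| = 3
Tile 3: at (0,3), goal (0,2), distance |0-0|+|3-2| = 1
Tile 6: at (1,0), goal (1,1), distance |1-1|+|0-1| = 1
Tile 5: at (1,1), goal (1,0), distance |1-1|+|1-0| = 1
Tile 9: at (1,2), goal (2,0), distance |1-2|+|2-0| = 3
Tile 8: at (1,3), goal (1,3), distance |1-1|+|3-3| = 0
Tile 11: at (2,0), goal (2,2), distance |2-2|+|0-2| = 2
Tile 12: at (2,1), goal (2,3), distance |2-2|+|1-3| = 2
Tile 2: at (2,2), goal (0,1), distance |2-0|+|2-1| = 3
Tile 14: at (3,0), goal (3,1), distance |3-3|+|0-1| = 1
Tile 4: at (3,1), goal (0,3), distance |3-0|+|1-3| = 5
Tile 10: at (3,2), goal (2,1), distance |3-2|+|2-1| = 2
Tile 13: at (3,3), goal (3,0), distance |3-3|+|3-0| = 3
Sum: 3 + 1 + 3 + 1 + 1 + 1 + 3 + 0 + 2 + 2 + 3 + 1 + 5 + 2 + 3 = 31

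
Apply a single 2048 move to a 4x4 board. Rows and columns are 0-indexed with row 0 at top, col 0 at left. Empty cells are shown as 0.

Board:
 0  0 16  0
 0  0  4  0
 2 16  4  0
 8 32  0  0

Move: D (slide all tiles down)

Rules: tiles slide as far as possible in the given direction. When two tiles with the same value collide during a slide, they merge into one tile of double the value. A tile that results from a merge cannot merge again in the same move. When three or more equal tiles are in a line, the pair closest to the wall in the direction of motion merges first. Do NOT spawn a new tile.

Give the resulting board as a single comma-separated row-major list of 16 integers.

Answer: 0, 0, 0, 0, 0, 0, 0, 0, 2, 16, 16, 0, 8, 32, 8, 0

Derivation:
Slide down:
col 0: [0, 0, 2, 8] -> [0, 0, 2, 8]
col 1: [0, 0, 16, 32] -> [0, 0, 16, 32]
col 2: [16, 4, 4, 0] -> [0, 0, 16, 8]
col 3: [0, 0, 0, 0] -> [0, 0, 0, 0]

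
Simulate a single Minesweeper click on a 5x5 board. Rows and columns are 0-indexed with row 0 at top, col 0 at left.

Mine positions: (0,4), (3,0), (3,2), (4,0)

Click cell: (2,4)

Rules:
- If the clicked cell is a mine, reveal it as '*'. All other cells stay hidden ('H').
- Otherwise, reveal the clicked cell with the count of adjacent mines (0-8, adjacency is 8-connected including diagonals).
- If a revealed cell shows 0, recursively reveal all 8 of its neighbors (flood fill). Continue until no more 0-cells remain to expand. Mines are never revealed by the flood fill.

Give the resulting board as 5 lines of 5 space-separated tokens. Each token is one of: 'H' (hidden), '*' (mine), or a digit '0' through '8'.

H H H H H
H H H 1 1
H H H 1 0
H H H 1 0
H H H 1 0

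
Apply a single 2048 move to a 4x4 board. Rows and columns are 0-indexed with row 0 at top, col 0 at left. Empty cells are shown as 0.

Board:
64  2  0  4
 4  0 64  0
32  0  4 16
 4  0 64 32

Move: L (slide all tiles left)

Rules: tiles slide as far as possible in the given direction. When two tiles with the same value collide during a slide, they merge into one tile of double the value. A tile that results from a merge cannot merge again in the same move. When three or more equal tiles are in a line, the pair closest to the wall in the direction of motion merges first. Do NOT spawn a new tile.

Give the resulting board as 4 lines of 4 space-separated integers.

Slide left:
row 0: [64, 2, 0, 4] -> [64, 2, 4, 0]
row 1: [4, 0, 64, 0] -> [4, 64, 0, 0]
row 2: [32, 0, 4, 16] -> [32, 4, 16, 0]
row 3: [4, 0, 64, 32] -> [4, 64, 32, 0]

Answer: 64  2  4  0
 4 64  0  0
32  4 16  0
 4 64 32  0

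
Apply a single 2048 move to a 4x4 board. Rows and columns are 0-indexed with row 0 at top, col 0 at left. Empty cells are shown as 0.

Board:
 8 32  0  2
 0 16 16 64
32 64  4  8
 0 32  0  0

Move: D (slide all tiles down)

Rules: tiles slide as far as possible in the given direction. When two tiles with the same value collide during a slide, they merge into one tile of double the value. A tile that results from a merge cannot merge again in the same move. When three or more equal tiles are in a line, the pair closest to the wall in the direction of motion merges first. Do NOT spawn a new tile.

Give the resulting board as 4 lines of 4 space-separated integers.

Answer:  0 32  0  0
 0 16  0  2
 8 64 16 64
32 32  4  8

Derivation:
Slide down:
col 0: [8, 0, 32, 0] -> [0, 0, 8, 32]
col 1: [32, 16, 64, 32] -> [32, 16, 64, 32]
col 2: [0, 16, 4, 0] -> [0, 0, 16, 4]
col 3: [2, 64, 8, 0] -> [0, 2, 64, 8]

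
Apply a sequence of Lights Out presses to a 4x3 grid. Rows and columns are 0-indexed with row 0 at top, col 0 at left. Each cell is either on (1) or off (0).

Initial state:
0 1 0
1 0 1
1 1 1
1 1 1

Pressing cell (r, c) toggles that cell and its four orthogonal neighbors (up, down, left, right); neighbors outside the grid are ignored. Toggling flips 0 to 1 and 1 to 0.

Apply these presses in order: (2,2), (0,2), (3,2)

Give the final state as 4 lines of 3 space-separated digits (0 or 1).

Answer: 0 0 1
1 0 1
1 0 1
1 0 1

Derivation:
After press 1 at (2,2):
0 1 0
1 0 0
1 0 0
1 1 0

After press 2 at (0,2):
0 0 1
1 0 1
1 0 0
1 1 0

After press 3 at (3,2):
0 0 1
1 0 1
1 0 1
1 0 1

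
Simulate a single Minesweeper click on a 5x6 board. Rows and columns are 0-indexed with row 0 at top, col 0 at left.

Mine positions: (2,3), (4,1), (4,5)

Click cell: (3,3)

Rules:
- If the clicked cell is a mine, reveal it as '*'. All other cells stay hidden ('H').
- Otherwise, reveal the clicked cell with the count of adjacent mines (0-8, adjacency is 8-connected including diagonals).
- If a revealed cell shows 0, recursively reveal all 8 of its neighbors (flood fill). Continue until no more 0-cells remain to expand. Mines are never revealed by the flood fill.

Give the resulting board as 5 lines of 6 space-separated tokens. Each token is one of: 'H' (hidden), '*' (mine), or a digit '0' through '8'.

H H H H H H
H H H H H H
H H H H H H
H H H 1 H H
H H H H H H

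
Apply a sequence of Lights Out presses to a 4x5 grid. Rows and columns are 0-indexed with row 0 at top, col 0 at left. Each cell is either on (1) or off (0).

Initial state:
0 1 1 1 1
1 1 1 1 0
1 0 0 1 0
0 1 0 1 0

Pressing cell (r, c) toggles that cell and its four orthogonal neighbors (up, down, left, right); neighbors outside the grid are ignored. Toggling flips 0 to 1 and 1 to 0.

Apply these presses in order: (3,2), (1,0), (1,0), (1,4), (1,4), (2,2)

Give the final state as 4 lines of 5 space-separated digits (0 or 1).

After press 1 at (3,2):
0 1 1 1 1
1 1 1 1 0
1 0 1 1 0
0 0 1 0 0

After press 2 at (1,0):
1 1 1 1 1
0 0 1 1 0
0 0 1 1 0
0 0 1 0 0

After press 3 at (1,0):
0 1 1 1 1
1 1 1 1 0
1 0 1 1 0
0 0 1 0 0

After press 4 at (1,4):
0 1 1 1 0
1 1 1 0 1
1 0 1 1 1
0 0 1 0 0

After press 5 at (1,4):
0 1 1 1 1
1 1 1 1 0
1 0 1 1 0
0 0 1 0 0

After press 6 at (2,2):
0 1 1 1 1
1 1 0 1 0
1 1 0 0 0
0 0 0 0 0

Answer: 0 1 1 1 1
1 1 0 1 0
1 1 0 0 0
0 0 0 0 0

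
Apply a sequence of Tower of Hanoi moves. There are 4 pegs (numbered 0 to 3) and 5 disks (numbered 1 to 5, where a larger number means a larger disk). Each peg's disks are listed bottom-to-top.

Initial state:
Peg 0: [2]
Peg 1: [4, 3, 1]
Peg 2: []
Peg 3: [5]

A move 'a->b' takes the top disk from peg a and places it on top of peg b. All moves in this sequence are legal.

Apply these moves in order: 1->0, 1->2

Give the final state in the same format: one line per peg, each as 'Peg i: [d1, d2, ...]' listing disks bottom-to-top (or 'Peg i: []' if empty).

After move 1 (1->0):
Peg 0: [2, 1]
Peg 1: [4, 3]
Peg 2: []
Peg 3: [5]

After move 2 (1->2):
Peg 0: [2, 1]
Peg 1: [4]
Peg 2: [3]
Peg 3: [5]

Answer: Peg 0: [2, 1]
Peg 1: [4]
Peg 2: [3]
Peg 3: [5]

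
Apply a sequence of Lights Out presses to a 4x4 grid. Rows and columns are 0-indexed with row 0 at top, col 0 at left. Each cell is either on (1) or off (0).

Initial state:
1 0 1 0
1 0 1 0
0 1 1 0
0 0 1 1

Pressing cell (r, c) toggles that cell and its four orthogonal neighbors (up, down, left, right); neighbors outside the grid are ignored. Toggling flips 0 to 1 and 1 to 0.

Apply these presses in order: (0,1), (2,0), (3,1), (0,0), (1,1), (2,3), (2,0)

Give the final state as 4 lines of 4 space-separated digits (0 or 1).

Answer: 1 1 0 0
1 0 0 1
0 1 0 1
1 1 0 0

Derivation:
After press 1 at (0,1):
0 1 0 0
1 1 1 0
0 1 1 0
0 0 1 1

After press 2 at (2,0):
0 1 0 0
0 1 1 0
1 0 1 0
1 0 1 1

After press 3 at (3,1):
0 1 0 0
0 1 1 0
1 1 1 0
0 1 0 1

After press 4 at (0,0):
1 0 0 0
1 1 1 0
1 1 1 0
0 1 0 1

After press 5 at (1,1):
1 1 0 0
0 0 0 0
1 0 1 0
0 1 0 1

After press 6 at (2,3):
1 1 0 0
0 0 0 1
1 0 0 1
0 1 0 0

After press 7 at (2,0):
1 1 0 0
1 0 0 1
0 1 0 1
1 1 0 0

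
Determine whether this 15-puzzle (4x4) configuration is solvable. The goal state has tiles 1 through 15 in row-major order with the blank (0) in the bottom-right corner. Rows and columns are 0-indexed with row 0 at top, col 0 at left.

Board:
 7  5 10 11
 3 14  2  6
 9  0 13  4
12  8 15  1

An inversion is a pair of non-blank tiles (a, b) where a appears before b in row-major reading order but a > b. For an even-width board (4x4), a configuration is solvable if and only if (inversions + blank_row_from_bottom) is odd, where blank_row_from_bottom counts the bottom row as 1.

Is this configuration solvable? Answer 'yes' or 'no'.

Answer: yes

Derivation:
Inversions: 49
Blank is in row 2 (0-indexed from top), which is row 2 counting from the bottom (bottom = 1).
49 + 2 = 51, which is odd, so the puzzle is solvable.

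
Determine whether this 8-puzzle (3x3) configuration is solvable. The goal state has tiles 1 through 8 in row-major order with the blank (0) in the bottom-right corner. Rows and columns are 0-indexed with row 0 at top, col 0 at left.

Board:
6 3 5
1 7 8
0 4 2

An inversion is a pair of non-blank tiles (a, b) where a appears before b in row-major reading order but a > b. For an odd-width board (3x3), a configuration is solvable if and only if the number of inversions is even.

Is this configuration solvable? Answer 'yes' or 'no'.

Inversions (pairs i<j in row-major order where tile[i] > tile[j] > 0): 15
15 is odd, so the puzzle is not solvable.

Answer: no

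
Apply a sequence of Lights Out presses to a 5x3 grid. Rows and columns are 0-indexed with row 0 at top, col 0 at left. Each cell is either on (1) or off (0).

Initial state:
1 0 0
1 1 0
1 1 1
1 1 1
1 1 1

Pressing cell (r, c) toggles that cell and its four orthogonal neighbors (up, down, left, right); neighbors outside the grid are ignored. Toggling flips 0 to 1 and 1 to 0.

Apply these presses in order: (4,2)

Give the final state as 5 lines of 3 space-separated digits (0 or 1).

Answer: 1 0 0
1 1 0
1 1 1
1 1 0
1 0 0

Derivation:
After press 1 at (4,2):
1 0 0
1 1 0
1 1 1
1 1 0
1 0 0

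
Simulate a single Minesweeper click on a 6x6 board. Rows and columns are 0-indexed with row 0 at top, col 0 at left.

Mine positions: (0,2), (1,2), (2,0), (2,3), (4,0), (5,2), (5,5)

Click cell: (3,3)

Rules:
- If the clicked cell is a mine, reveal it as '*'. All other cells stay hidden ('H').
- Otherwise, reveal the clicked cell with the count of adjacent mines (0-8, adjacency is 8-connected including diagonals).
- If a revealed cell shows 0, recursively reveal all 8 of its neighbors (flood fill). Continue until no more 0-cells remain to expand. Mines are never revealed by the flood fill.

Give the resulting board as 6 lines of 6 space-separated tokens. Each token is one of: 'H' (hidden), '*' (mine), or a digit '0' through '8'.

H H H H H H
H H H H H H
H H H H H H
H H H 1 H H
H H H H H H
H H H H H H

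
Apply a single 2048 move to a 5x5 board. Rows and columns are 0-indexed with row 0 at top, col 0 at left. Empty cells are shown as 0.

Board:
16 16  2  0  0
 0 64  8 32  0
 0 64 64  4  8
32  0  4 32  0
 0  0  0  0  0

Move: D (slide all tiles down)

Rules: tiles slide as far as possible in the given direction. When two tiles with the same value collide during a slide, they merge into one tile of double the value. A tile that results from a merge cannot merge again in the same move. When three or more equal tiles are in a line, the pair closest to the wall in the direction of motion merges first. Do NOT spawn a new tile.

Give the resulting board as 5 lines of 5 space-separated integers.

Slide down:
col 0: [16, 0, 0, 32, 0] -> [0, 0, 0, 16, 32]
col 1: [16, 64, 64, 0, 0] -> [0, 0, 0, 16, 128]
col 2: [2, 8, 64, 4, 0] -> [0, 2, 8, 64, 4]
col 3: [0, 32, 4, 32, 0] -> [0, 0, 32, 4, 32]
col 4: [0, 0, 8, 0, 0] -> [0, 0, 0, 0, 8]

Answer:   0   0   0   0   0
  0   0   2   0   0
  0   0   8  32   0
 16  16  64   4   0
 32 128   4  32   8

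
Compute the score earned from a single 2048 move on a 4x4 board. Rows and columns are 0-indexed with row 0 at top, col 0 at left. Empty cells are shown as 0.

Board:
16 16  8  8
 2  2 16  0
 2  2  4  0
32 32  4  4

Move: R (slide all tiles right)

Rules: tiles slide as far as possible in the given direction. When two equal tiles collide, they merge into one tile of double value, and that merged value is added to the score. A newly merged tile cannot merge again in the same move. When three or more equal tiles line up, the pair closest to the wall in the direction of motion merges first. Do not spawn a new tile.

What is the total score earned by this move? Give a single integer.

Answer: 128

Derivation:
Slide right:
row 0: [16, 16, 8, 8] -> [0, 0, 32, 16]  score +48 (running 48)
row 1: [2, 2, 16, 0] -> [0, 0, 4, 16]  score +4 (running 52)
row 2: [2, 2, 4, 0] -> [0, 0, 4, 4]  score +4 (running 56)
row 3: [32, 32, 4, 4] -> [0, 0, 64, 8]  score +72 (running 128)
Board after move:
 0  0 32 16
 0  0  4 16
 0  0  4  4
 0  0 64  8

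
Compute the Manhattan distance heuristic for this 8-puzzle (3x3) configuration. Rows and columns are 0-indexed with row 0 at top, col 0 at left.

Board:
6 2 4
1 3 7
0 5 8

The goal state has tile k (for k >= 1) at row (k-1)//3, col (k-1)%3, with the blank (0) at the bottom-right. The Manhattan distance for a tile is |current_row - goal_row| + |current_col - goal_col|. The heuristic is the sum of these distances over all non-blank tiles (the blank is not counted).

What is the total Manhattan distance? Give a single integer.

Answer: 14

Derivation:
Tile 6: (0,0)->(1,2) = 3
Tile 2: (0,1)->(0,1) = 0
Tile 4: (0,2)->(1,0) = 3
Tile 1: (1,0)->(0,0) = 1
Tile 3: (1,1)->(0,2) = 2
Tile 7: (1,2)->(2,0) = 3
Tile 5: (2,1)->(1,1) = 1
Tile 8: (2,2)->(2,1) = 1
Sum: 3 + 0 + 3 + 1 + 2 + 3 + 1 + 1 = 14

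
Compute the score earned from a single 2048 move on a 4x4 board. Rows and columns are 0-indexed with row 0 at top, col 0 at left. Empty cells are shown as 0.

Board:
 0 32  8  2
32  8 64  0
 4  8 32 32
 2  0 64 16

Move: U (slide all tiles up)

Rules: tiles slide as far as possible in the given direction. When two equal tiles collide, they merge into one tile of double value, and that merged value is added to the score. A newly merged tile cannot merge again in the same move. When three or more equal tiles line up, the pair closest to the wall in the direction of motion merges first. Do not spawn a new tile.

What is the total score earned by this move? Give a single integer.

Answer: 16

Derivation:
Slide up:
col 0: [0, 32, 4, 2] -> [32, 4, 2, 0]  score +0 (running 0)
col 1: [32, 8, 8, 0] -> [32, 16, 0, 0]  score +16 (running 16)
col 2: [8, 64, 32, 64] -> [8, 64, 32, 64]  score +0 (running 16)
col 3: [2, 0, 32, 16] -> [2, 32, 16, 0]  score +0 (running 16)
Board after move:
32 32  8  2
 4 16 64 32
 2  0 32 16
 0  0 64  0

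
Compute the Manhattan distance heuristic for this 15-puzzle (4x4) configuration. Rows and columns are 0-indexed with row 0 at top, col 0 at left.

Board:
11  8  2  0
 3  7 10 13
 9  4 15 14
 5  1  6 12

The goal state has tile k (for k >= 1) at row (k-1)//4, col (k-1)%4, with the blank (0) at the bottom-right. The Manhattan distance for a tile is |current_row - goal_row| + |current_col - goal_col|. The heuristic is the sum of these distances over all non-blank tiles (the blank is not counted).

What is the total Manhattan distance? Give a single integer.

Tile 11: at (0,0), goal (2,2), distance |0-2|+|0-2| = 4
Tile 8: at (0,1), goal (1,3), distance |0-1|+|1-3| = 3
Tile 2: at (0,2), goal (0,1), distance |0-0|+|2-1| = 1
Tile 3: at (1,0), goal (0,2), distance |1-0|+|0-2| = 3
Tile 7: at (1,1), goal (1,2), distance |1-1|+|1-2| = 1
Tile 10: at (1,2), goal (2,1), distance |1-2|+|2-1| = 2
Tile 13: at (1,3), goal (3,0), distance |1-3|+|3-0| = 5
Tile 9: at (2,0), goal (2,0), distance |2-2|+|0-0| = 0
Tile 4: at (2,1), goal (0,3), distance |2-0|+|1-3| = 4
Tile 15: at (2,2), goal (3,2), distance |2-3|+|2-2| = 1
Tile 14: at (2,3), goal (3,1), distance |2-3|+|3-1| = 3
Tile 5: at (3,0), goal (1,0), distance |3-1|+|0-0| = 2
Tile 1: at (3,1), goal (0,0), distance |3-0|+|1-0| = 4
Tile 6: at (3,2), goal (1,1), distance |3-1|+|2-1| = 3
Tile 12: at (3,3), goal (2,3), distance |3-2|+|3-3| = 1
Sum: 4 + 3 + 1 + 3 + 1 + 2 + 5 + 0 + 4 + 1 + 3 + 2 + 4 + 3 + 1 = 37

Answer: 37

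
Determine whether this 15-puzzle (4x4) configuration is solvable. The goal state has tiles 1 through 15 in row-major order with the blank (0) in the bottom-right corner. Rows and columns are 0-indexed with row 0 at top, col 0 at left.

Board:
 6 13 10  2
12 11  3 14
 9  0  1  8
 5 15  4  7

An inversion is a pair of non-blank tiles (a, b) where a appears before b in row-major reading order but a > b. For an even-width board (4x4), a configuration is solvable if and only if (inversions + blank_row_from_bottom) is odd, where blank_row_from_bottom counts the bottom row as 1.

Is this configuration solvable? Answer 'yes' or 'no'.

Inversions: 58
Blank is in row 2 (0-indexed from top), which is row 2 counting from the bottom (bottom = 1).
58 + 2 = 60, which is even, so the puzzle is not solvable.

Answer: no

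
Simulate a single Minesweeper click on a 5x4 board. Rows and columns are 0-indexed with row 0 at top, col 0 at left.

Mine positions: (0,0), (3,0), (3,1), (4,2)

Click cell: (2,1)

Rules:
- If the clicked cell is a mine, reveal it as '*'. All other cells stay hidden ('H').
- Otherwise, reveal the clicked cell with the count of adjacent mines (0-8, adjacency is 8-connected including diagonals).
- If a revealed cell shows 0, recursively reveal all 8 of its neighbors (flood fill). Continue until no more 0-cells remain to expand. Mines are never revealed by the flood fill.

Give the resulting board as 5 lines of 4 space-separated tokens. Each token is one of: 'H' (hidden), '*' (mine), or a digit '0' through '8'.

H H H H
H H H H
H 2 H H
H H H H
H H H H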